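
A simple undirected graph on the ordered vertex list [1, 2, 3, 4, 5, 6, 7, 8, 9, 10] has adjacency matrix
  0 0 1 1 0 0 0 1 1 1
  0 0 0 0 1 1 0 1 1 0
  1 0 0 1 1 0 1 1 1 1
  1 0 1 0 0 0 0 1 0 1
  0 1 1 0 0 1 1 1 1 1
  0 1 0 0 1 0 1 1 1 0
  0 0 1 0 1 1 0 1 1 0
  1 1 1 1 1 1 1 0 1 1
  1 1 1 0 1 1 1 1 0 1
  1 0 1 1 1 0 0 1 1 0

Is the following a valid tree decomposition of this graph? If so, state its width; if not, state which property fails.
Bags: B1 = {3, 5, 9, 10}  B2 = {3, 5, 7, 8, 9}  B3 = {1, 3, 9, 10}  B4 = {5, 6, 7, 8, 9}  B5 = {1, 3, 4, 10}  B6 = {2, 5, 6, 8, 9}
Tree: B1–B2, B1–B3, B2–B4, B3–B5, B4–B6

No — edge (8,10) lies in no bag.

A tree decomposition must satisfy three properties: every vertex lies in some bag; for every edge, both endpoints lie together in some bag; and for every vertex, the bags containing it form a connected subtree. Here edge (8,10) lies in no bag, so the decomposition is invalid.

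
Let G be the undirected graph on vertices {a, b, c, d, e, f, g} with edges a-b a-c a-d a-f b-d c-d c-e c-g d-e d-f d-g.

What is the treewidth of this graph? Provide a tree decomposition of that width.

Treewidth 2.
One optimal decomposition is:
Bags: B1 = {c, d, g}  B2 = {a, c, d}  B3 = {a, d, f}  B4 = {a, b, d}  B5 = {c, d, e}
Tree: B1–B2, B2–B3, B2–B4, B2–B5

Each bag holds 3 vertices, so the decomposition has width 2, which upper-bounds the treewidth. On the other hand G contains the 3-clique {c, d, g}. A clique must lie in a single bag of any decomposition, so no decomposition can have width below 2. Combining the bounds, tw(G) = 2.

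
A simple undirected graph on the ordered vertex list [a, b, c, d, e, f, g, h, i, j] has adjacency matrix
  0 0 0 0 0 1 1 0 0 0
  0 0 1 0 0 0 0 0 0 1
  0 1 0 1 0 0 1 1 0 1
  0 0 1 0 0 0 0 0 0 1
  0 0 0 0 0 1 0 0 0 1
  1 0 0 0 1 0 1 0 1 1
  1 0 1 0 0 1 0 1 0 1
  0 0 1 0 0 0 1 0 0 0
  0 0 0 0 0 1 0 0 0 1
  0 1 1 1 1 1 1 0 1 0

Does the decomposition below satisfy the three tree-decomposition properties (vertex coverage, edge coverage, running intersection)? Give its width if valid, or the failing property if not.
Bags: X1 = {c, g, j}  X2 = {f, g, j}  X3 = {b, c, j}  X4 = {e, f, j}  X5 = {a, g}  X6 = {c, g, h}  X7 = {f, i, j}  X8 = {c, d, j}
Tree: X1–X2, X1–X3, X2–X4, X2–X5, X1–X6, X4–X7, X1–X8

A tree decomposition must satisfy three properties: every vertex lies in some bag; for every edge, both endpoints lie together in some bag; and for every vertex, the bags containing it form a connected subtree. Here edge (f,a) lies in no bag, so the decomposition is invalid.

No — edge (f,a) lies in no bag.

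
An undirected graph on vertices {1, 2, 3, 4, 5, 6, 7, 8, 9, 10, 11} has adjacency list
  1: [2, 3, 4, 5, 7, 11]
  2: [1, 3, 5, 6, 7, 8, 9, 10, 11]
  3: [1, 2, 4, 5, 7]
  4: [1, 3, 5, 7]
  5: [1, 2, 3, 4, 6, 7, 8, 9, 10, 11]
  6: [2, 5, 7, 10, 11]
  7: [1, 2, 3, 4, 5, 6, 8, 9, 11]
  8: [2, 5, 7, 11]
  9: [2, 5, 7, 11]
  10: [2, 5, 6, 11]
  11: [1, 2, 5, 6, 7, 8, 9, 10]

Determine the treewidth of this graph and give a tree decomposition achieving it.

The largest bag has 5 vertices, giving width 4; this decomposition certifies tw(G) ≤ 4. For the lower bound, the 5 vertices {2, 5, 6, 10, 11} are pairwise adjacent, and any tree decomposition puts a clique entirely inside one bag — forcing width ≥ 4. Hence tw(G) = 4 exactly.

Treewidth 4.
Bags: B1 = {1, 3, 4, 5, 7}  B2 = {1, 2, 3, 5, 7}  B3 = {1, 2, 5, 7, 11}  B4 = {2, 5, 6, 7, 11}  B5 = {2, 5, 7, 8, 11}  B6 = {2, 5, 7, 9, 11}  B7 = {2, 5, 6, 10, 11}
Tree: B1–B2, B2–B3, B3–B4, B4–B5, B3–B6, B4–B7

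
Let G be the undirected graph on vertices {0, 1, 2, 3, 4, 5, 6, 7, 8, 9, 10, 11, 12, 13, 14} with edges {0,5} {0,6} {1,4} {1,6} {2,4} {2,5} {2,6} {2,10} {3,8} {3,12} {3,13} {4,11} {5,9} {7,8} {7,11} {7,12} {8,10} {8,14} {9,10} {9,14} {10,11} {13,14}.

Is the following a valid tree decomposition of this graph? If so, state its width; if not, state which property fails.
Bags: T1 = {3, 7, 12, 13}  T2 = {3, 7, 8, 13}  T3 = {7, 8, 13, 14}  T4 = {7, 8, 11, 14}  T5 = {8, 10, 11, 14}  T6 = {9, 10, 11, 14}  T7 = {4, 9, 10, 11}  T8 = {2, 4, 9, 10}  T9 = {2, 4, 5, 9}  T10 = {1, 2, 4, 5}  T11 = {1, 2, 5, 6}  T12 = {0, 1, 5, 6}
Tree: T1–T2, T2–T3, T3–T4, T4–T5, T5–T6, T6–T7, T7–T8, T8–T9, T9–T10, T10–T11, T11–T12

Yes; width 3.

Vertex coverage: the bags together contain {0, 1, 2, 3, 4, 5, 6, 7, 8, 9, 10, 11, 12, 13, 14}, the full vertex set. Edge coverage: each edge of G has both endpoints in at least one bag. Running intersection: for every vertex, the bags containing it form a connected subtree. All three properties hold, so this is a valid tree decomposition of width max|bag| − 1 = 3, and hence tw(G) ≤ 3.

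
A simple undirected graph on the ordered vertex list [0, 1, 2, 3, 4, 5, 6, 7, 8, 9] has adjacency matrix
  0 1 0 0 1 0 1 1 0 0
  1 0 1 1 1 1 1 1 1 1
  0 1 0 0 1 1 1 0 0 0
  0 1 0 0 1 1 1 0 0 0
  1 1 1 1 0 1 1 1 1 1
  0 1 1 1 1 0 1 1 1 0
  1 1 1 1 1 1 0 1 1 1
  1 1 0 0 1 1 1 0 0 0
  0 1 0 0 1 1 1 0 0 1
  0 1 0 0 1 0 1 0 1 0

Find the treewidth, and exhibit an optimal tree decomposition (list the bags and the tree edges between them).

Each bag holds 5 vertices, so the decomposition has width 4, which upper-bounds the treewidth. On the other hand G contains the 5-clique {0, 1, 4, 6, 7}. A clique must lie in a single bag of any decomposition, so no decomposition can have width below 4. The upper and lower bounds meet at 4, so that is the treewidth.

Treewidth 4.
One optimal decomposition is:
Bags: B1 = {1, 4, 5, 6, 8}  B2 = {1, 2, 4, 5, 6}  B3 = {1, 4, 6, 8, 9}  B4 = {1, 4, 5, 6, 7}  B5 = {0, 1, 4, 6, 7}  B6 = {1, 3, 4, 5, 6}
Tree: B1–B2, B1–B3, B2–B4, B4–B5, B2–B6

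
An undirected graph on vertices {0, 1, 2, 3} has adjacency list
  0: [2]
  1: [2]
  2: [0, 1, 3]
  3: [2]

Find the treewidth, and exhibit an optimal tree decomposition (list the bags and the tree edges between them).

Every bag has size at most 2, so the width is 2 − 1 = 1 and tw(G) ≤ 1. G has an edge, so its treewidth is at least 1. Therefore the treewidth is 1.

Treewidth 1.
Bags: B1 = {0, 2}  B2 = {2, 3}  B3 = {1, 2}
Tree: B1–B2, B1–B3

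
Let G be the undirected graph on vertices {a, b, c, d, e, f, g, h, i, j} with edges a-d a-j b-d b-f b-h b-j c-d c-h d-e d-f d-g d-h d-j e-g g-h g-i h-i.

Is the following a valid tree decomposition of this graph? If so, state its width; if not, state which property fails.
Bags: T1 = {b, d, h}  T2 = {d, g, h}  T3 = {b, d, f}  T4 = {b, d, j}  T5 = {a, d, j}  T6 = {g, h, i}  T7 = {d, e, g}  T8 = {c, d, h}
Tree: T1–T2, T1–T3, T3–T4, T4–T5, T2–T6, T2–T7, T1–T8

Checking the three conditions: (i) the bags cover all of {a, b, c, d, e, f, g, h, i, j}; (ii) for each edge, some bag contains both endpoints; (iii) the bags containing any fixed vertex form a subtree. All hold, so the decomposition is valid with width 3 − 1 = 2.

Yes; width 2.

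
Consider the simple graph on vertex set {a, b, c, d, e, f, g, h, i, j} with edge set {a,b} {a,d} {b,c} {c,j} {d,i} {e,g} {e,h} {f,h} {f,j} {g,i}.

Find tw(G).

2

A width-2 tree decomposition is:
Bags: B1 = {e, f, h}  B2 = {e, f, j}  B3 = {c, e, j}  B4 = {b, c, e}  B5 = {a, b, e}  B6 = {a, d, e}  B7 = {d, e, i}  B8 = {e, g, i}
Tree: B1–B2, B2–B3, B3–B4, B4–B5, B5–B6, B6–B7, B7–B8
The largest bag has 3 vertices, giving width 2; this decomposition certifies tw(G) ≤ 2. Since e–h–f–j–c–b–a–d–i–g–e is a cycle in G, G is not acyclic. Forests are exactly the graphs of treewidth ≤ 1, so tw(G) ≥ 2. Combining the bounds, tw(G) = 2.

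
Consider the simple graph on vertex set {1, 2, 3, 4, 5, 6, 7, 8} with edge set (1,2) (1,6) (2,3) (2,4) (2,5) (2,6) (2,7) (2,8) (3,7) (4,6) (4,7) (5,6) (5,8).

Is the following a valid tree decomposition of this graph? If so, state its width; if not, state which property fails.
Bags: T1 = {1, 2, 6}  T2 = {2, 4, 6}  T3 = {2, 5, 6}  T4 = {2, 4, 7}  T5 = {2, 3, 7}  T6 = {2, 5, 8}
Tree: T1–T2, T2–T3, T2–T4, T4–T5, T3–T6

Checking the three conditions: (i) the bags cover all of {1, 2, 3, 4, 5, 6, 7, 8}; (ii) for each edge, some bag contains both endpoints; (iii) the bags containing any fixed vertex form a subtree. All hold, so the decomposition is valid with width 3 − 1 = 2.

Yes; width 2.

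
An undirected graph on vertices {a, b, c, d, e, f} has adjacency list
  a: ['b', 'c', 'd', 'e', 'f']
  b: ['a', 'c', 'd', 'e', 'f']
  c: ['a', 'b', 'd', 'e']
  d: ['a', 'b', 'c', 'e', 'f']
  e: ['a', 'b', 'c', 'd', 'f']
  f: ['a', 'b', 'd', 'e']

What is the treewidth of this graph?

4

A width-4 tree decomposition is:
Bags: B1 = {a, b, c, d, e}  B2 = {a, b, d, e, f}
Tree: B1–B2
Every bag has size at most 5, so the width is 5 − 1 = 4 and tw(G) ≤ 4. For the lower bound, the 5 vertices {a, b, c, d, e} are pairwise adjacent, and any tree decomposition puts a clique entirely inside one bag — forcing width ≥ 4. Combining the bounds, tw(G) = 4.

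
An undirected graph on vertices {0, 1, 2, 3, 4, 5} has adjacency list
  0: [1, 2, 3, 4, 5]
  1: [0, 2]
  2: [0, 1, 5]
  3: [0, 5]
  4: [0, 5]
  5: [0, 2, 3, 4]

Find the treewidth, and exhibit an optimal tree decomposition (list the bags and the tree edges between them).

Each bag holds 3 vertices, so the decomposition has width 2, which upper-bounds the treewidth. For the lower bound, the 3 vertices {0, 1, 2} are pairwise adjacent, and any tree decomposition puts a clique entirely inside one bag — forcing width ≥ 2. Hence tw(G) = 2 exactly.

Treewidth 2.
One optimal decomposition is:
Bags: B1 = {0, 2, 5}  B2 = {0, 3, 5}  B3 = {0, 1, 2}  B4 = {0, 4, 5}
Tree: B1–B2, B1–B3, B1–B4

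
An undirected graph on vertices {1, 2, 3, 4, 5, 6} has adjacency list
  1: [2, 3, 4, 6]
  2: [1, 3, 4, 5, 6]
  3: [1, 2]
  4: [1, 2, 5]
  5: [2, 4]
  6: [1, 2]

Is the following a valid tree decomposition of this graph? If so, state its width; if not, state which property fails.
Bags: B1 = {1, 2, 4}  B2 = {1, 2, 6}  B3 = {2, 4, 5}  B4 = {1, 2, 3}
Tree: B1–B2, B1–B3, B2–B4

Yes; width 2.

Checking the three conditions: (i) the bags cover all of {1, 2, 3, 4, 5, 6}; (ii) for each edge, some bag contains both endpoints; (iii) the bags containing any fixed vertex form a subtree. All hold, so the decomposition is valid with width 3 − 1 = 2.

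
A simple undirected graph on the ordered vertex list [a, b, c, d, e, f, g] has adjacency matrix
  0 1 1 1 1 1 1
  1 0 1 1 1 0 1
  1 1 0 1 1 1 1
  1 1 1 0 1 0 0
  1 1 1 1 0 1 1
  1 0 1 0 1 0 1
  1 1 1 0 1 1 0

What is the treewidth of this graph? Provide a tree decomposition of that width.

Treewidth 4.
One such decomposition:
Bags: B1 = {a, b, c, e, g}  B2 = {a, c, e, f, g}  B3 = {a, b, c, d, e}
Tree: B1–B2, B1–B3

Each bag holds 5 vertices, so the decomposition has width 4, which upper-bounds the treewidth. On the other hand G contains the 5-clique {a, c, e, f, g}. A clique must lie in a single bag of any decomposition, so no decomposition can have width below 4. Combining the bounds, tw(G) = 4.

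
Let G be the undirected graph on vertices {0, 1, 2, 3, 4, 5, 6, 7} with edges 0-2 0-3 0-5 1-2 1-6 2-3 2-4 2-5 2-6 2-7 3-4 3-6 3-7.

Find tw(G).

A width-2 tree decomposition is:
Bags: B1 = {2, 3, 6}  B2 = {2, 3, 4}  B3 = {0, 2, 3}  B4 = {0, 2, 5}  B5 = {1, 2, 6}  B6 = {2, 3, 7}
Tree: B1–B2, B1–B3, B3–B4, B1–B5, B1–B6
Every bag has size at most 3, so the width is 3 − 1 = 2 and tw(G) ≤ 2. For the lower bound, the 3 vertices {1, 2, 6} are pairwise adjacent, and any tree decomposition puts a clique entirely inside one bag — forcing width ≥ 2. Therefore the treewidth is 2.

2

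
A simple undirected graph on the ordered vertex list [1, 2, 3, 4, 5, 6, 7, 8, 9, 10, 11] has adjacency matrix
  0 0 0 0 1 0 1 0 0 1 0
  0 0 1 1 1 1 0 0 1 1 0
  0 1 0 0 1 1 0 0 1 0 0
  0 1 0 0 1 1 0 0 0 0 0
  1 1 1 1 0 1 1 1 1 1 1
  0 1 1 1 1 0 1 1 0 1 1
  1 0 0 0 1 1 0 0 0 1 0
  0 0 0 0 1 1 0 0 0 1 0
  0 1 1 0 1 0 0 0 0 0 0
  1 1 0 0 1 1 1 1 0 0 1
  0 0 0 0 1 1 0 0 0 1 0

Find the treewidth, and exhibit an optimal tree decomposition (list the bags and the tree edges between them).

Treewidth 3.
One optimal decomposition is:
Bags: B1 = {2, 5, 6, 10}  B2 = {5, 6, 7, 10}  B3 = {5, 6, 8, 10}  B4 = {5, 6, 10, 11}  B5 = {2, 3, 5, 6}  B6 = {2, 4, 5, 6}  B7 = {2, 3, 5, 9}  B8 = {1, 5, 7, 10}
Tree: B1–B2, B1–B3, B3–B4, B1–B5, B1–B6, B5–B7, B2–B8

Every bag has size at most 4, so the width is 4 − 1 = 3 and tw(G) ≤ 3. Conversely, {1, 5, 7, 10} is a clique of size 4, and the vertices of any clique must share a bag in every tree decomposition; so some bag has ≥ 4 vertices and tw(G) ≥ 3. Therefore the treewidth is 3.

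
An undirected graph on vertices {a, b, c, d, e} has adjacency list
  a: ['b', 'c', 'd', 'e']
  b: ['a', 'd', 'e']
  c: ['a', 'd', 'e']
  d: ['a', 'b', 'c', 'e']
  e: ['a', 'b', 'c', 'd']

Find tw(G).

3

A width-3 tree decomposition is:
Bags: B1 = {a, b, d, e}  B2 = {a, c, d, e}
Tree: B1–B2
Every bag has size at most 4, so the width is 4 − 1 = 3 and tw(G) ≤ 3. Conversely, {a, c, d, e} is a clique of size 4, and the vertices of any clique must share a bag in every tree decomposition; so some bag has ≥ 4 vertices and tw(G) ≥ 3. Hence tw(G) = 3 exactly.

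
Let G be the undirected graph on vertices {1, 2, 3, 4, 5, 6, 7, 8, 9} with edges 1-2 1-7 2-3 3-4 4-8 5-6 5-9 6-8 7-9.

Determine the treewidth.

2

A width-2 tree decomposition is:
Bags: B1 = {5, 6, 8}  B2 = {4, 5, 8}  B3 = {3, 4, 5}  B4 = {2, 3, 5}  B5 = {1, 2, 5}  B6 = {1, 5, 7}  B7 = {5, 7, 9}
Tree: B1–B2, B2–B3, B3–B4, B4–B5, B5–B6, B6–B7
Every bag has size at most 3, so the width is 3 − 1 = 2 and tw(G) ≤ 2. Since 5–6–8–4–3–2–1–7–9–5 is a cycle in G, G is not acyclic. Forests are exactly the graphs of treewidth ≤ 1, so tw(G) ≥ 2. Combining the bounds, tw(G) = 2.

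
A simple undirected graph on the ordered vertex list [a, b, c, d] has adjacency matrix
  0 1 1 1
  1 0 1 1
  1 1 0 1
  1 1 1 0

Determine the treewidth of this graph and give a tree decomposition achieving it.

A single bag containing all 4 vertices is trivially a valid decomposition of width 3. On the other hand G contains the 4-clique {a, b, c, d}. A clique must lie in a single bag of any decomposition, so no decomposition can have width below 3. Hence tw(G) = 3 exactly.

Treewidth 3.
One optimal decomposition is:
Bags: B1 = {a, b, c, d}
Tree: (single bag)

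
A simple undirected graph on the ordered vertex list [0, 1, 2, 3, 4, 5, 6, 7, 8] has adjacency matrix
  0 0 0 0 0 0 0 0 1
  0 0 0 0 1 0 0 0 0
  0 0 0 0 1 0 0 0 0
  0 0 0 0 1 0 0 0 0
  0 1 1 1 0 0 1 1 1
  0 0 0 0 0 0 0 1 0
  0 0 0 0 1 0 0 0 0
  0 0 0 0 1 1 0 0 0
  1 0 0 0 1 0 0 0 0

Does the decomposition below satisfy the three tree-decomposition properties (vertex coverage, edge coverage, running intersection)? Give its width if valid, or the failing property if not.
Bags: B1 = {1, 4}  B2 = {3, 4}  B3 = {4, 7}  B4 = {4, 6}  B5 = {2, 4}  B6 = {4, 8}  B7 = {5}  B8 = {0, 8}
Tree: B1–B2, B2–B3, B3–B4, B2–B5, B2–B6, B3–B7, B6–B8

No — edge (7,5) lies in no bag.

A tree decomposition must satisfy three properties: every vertex lies in some bag; for every edge, both endpoints lie together in some bag; and for every vertex, the bags containing it form a connected subtree. Here edge (7,5) lies in no bag, so the decomposition is invalid.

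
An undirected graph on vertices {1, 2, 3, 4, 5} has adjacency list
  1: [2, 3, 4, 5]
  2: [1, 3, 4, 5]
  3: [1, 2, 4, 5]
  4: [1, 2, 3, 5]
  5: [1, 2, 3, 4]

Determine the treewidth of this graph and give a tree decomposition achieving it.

Treewidth 4.
One optimal decomposition is:
Bags: B1 = {1, 2, 3, 4, 5}
Tree: (single bag)

A single bag containing all 5 vertices is trivially a valid decomposition of width 4. For the lower bound, the 5 vertices {1, 2, 3, 4, 5} are pairwise adjacent, and any tree decomposition puts a clique entirely inside one bag — forcing width ≥ 4. Hence tw(G) = 4 exactly.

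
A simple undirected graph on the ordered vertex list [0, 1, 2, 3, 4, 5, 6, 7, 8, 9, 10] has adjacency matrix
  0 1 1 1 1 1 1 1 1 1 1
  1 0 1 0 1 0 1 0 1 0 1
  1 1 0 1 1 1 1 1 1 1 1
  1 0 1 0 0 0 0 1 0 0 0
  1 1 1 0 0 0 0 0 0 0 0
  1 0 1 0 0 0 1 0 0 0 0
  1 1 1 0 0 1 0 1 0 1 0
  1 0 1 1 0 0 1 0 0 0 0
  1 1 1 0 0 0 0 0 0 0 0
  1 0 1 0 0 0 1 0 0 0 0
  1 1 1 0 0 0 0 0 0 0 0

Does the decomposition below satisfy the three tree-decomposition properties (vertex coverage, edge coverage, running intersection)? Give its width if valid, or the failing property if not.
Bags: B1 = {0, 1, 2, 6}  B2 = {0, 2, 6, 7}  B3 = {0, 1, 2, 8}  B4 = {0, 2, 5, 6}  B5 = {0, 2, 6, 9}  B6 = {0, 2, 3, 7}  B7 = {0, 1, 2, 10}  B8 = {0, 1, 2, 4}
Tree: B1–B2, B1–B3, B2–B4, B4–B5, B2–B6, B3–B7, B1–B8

Vertex coverage: the bags together contain {0, 1, 2, 3, 4, 5, 6, 7, 8, 9, 10}, the full vertex set. Edge coverage: each edge of G has both endpoints in at least one bag. Running intersection: for every vertex, the bags containing it form a connected subtree. All three properties hold, so this is a valid tree decomposition of width max|bag| − 1 = 3, and hence tw(G) ≤ 3.

Yes; width 3.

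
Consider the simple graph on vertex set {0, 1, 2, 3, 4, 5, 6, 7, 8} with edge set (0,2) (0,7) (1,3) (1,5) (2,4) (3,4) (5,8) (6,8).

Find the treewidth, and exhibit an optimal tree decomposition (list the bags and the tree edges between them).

Treewidth 1.
One such decomposition:
Bags: B1 = {0, 7}  B2 = {0, 2}  B3 = {2, 4}  B4 = {3, 4}  B5 = {1, 3}  B6 = {1, 5}  B7 = {5, 8}  B8 = {6, 8}
Tree: B1–B2, B2–B3, B3–B4, B4–B5, B5–B6, B6–B7, B7–B8

The largest bag has 2 vertices, giving width 1; this decomposition certifies tw(G) ≤ 1. Since G has at least one edge (e.g. 7–0), it is not an edgeless graph, so tw(G) ≥ 1. Hence tw(G) = 1 exactly.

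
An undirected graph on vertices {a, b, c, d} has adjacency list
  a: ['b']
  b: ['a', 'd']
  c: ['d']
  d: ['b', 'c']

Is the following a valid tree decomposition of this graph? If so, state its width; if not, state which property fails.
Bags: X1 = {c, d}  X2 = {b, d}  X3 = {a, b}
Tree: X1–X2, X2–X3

Yes; width 1.

Checking the three conditions: (i) the bags cover all of {a, b, c, d}; (ii) for each edge, some bag contains both endpoints; (iii) the bags containing any fixed vertex form a subtree. All hold, so the decomposition is valid with width 2 − 1 = 1.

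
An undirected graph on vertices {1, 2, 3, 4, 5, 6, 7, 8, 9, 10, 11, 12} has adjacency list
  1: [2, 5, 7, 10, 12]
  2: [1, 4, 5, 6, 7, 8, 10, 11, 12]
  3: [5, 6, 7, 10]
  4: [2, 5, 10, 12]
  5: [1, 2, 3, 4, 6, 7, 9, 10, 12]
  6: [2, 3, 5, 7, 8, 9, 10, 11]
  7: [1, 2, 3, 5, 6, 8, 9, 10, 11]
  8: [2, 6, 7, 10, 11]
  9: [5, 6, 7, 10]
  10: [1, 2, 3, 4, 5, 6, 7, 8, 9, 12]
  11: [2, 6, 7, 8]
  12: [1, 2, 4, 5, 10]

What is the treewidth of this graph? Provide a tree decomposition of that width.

The largest bag has 5 vertices, giving width 4; this decomposition certifies tw(G) ≤ 4. For the lower bound, the 5 vertices {2, 6, 7, 8, 10} are pairwise adjacent, and any tree decomposition puts a clique entirely inside one bag — forcing width ≥ 4. Therefore the treewidth is 4.

Treewidth 4.
One such decomposition:
Bags: B1 = {2, 6, 7, 8, 10}  B2 = {2, 6, 7, 8, 11}  B3 = {2, 5, 6, 7, 10}  B4 = {5, 6, 7, 9, 10}  B5 = {1, 2, 5, 7, 10}  B6 = {1, 2, 5, 10, 12}  B7 = {3, 5, 6, 7, 10}  B8 = {2, 4, 5, 10, 12}
Tree: B1–B2, B1–B3, B3–B4, B3–B5, B5–B6, B3–B7, B6–B8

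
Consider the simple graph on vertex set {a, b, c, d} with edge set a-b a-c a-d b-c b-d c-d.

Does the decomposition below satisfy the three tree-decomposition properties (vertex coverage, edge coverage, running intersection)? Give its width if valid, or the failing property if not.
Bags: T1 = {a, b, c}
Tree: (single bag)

A tree decomposition must satisfy three properties: every vertex lies in some bag; for every edge, both endpoints lie together in some bag; and for every vertex, the bags containing it form a connected subtree. Here vertex d appears in no bag, so the decomposition is invalid.

No — vertex d appears in no bag.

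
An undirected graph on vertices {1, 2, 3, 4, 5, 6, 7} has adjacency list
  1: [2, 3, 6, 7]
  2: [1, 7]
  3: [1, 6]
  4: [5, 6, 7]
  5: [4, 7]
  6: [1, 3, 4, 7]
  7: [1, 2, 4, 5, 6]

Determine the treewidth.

2

A width-2 tree decomposition is:
Bags: B1 = {1, 6, 7}  B2 = {4, 6, 7}  B3 = {4, 5, 7}  B4 = {1, 3, 6}  B5 = {1, 2, 7}
Tree: B1–B2, B2–B3, B1–B4, B1–B5
Each bag holds 3 vertices, so the decomposition has width 2, which upper-bounds the treewidth. Conversely, {1, 3, 6} is a clique of size 3, and the vertices of any clique must share a bag in every tree decomposition; so some bag has ≥ 3 vertices and tw(G) ≥ 2. Therefore the treewidth is 2.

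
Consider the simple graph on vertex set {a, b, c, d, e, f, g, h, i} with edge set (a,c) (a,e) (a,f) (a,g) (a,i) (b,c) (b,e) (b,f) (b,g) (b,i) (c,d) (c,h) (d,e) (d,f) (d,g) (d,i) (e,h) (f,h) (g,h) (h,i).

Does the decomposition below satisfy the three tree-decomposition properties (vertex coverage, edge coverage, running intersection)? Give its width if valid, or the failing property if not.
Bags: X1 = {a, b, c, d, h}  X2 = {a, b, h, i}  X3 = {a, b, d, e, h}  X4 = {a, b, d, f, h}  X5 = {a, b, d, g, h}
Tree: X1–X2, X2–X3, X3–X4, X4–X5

No — edge (d,i) lies in no bag.

A tree decomposition must satisfy three properties: every vertex lies in some bag; for every edge, both endpoints lie together in some bag; and for every vertex, the bags containing it form a connected subtree. Here edge (d,i) lies in no bag, so the decomposition is invalid.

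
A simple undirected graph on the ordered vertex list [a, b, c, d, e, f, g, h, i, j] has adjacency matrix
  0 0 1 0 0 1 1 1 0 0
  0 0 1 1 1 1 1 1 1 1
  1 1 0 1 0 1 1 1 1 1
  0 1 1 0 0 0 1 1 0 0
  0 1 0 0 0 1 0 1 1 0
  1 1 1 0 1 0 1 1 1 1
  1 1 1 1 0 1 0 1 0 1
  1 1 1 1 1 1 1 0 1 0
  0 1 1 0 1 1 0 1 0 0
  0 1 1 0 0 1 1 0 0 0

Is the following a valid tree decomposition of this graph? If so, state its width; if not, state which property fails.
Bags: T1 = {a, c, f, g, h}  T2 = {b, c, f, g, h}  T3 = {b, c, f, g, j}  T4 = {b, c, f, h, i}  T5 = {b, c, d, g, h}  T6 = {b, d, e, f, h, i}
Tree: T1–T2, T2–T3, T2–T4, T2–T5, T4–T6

A tree decomposition must satisfy three properties: every vertex lies in some bag; for every edge, both endpoints lie together in some bag; and for every vertex, the bags containing it form a connected subtree. Here bags containing vertex d are not connected in the tree, so the decomposition is invalid.

No — bags containing vertex d are not connected in the tree.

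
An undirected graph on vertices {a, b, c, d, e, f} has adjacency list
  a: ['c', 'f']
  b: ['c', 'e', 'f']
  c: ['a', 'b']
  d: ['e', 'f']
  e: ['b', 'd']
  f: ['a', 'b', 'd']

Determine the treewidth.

2

A width-2 tree decomposition is:
Bags: B1 = {b, d, e}  B2 = {b, d, f}  B3 = {b, c, f}  B4 = {a, c, f}
Tree: B1–B2, B2–B3, B3–B4
Every bag has size at most 3, so the width is 3 − 1 = 2 and tw(G) ≤ 2. For the lower bound, G contains the cycle e–d–f–b–e, so G is not a forest; only forests have treewidth ≤ 1, hence tw(G) ≥ 2. The upper and lower bounds meet at 2, so that is the treewidth.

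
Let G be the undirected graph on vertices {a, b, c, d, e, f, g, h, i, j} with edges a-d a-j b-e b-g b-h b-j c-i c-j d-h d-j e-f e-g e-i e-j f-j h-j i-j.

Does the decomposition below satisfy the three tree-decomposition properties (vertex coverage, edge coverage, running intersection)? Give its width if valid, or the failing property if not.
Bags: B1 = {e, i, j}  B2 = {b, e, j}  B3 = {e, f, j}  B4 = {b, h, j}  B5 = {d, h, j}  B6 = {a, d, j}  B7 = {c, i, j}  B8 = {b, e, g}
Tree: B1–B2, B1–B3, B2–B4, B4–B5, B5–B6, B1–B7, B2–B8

Every vertex of G appears in some bag (union = {a, b, c, d, e, f, g, h, i, j}); every edge is covered by a bag; and for each vertex v the set of bags containing v is connected in the bag tree. The decomposition is therefore valid. The largest bag has 3 vertices, so the width is 2.

Yes; width 2.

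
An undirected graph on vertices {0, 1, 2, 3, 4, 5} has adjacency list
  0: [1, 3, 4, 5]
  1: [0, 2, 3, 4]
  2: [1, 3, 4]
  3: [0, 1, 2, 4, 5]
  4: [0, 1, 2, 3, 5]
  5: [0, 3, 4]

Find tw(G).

3

A width-3 tree decomposition is:
Bags: B1 = {1, 2, 3, 4}  B2 = {0, 1, 3, 4}  B3 = {0, 3, 4, 5}
Tree: B1–B2, B2–B3
The largest bag has 4 vertices, giving width 3; this decomposition certifies tw(G) ≤ 3. For the lower bound, the 4 vertices {0, 1, 3, 4} are pairwise adjacent, and any tree decomposition puts a clique entirely inside one bag — forcing width ≥ 3. Combining the bounds, tw(G) = 3.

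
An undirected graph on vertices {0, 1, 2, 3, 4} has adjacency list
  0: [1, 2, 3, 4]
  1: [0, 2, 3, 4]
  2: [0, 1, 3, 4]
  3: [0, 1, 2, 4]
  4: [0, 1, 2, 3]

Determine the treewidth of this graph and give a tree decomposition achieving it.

With just one bag of size 5, the width is 5 − 1 = 4, so tw(G) ≤ 4. Conversely, {0, 1, 2, 3, 4} is a clique of size 5, and the vertices of any clique must share a bag in every tree decomposition; so some bag has ≥ 5 vertices and tw(G) ≥ 4. Combining the bounds, tw(G) = 4.

Treewidth 4.
One such decomposition:
Bags: B1 = {0, 1, 2, 3, 4}
Tree: (single bag)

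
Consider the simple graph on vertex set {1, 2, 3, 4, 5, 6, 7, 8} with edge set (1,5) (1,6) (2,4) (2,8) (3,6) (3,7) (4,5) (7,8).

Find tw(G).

A width-2 tree decomposition is:
Bags: B1 = {2, 4, 8}  B2 = {4, 7, 8}  B3 = {3, 4, 7}  B4 = {3, 4, 6}  B5 = {1, 4, 6}  B6 = {1, 4, 5}
Tree: B1–B2, B2–B3, B3–B4, B4–B5, B5–B6
The largest bag has 3 vertices, giving width 2; this decomposition certifies tw(G) ≤ 2. Since 4–2–8–7–3–6–1–5–4 is a cycle in G, G is not acyclic. Forests are exactly the graphs of treewidth ≤ 1, so tw(G) ≥ 2. The upper and lower bounds meet at 2, so that is the treewidth.

2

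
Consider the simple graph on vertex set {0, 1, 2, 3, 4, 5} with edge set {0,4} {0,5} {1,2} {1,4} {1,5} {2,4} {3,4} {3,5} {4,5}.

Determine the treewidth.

2

A width-2 tree decomposition is:
Bags: B1 = {1, 4, 5}  B2 = {0, 4, 5}  B3 = {3, 4, 5}  B4 = {1, 2, 4}
Tree: B1–B2, B2–B3, B1–B4
Every bag has size at most 3, so the width is 3 − 1 = 2 and tw(G) ≤ 2. On the other hand G contains the 3-clique {1, 2, 4}. A clique must lie in a single bag of any decomposition, so no decomposition can have width below 2. Combining the bounds, tw(G) = 2.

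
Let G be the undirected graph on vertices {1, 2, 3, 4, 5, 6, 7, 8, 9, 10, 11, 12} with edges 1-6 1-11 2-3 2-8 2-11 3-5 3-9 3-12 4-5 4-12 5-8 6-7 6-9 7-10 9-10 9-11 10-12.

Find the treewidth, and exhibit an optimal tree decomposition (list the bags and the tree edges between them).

Every bag has size at most 4, so the width is 4 − 1 = 3 and tw(G) ≤ 3. For the lower bound: the 4 vertex sets {1,6,7}, {10}, {9}, {2,3,11,12} are disjoint, each induces a connected subgraph, and every pair is joined by at least one edge of G. Contracting each set to a single vertex therefore yields K_{4} as a minor, and since treewidth is minor-monotone, tw(G) ≥ tw(K_{4}) = 3. Combining the bounds, tw(G) = 3.

Treewidth 3.
One such decomposition:
Bags: B1 = {1, 6, 7, 10}  B2 = {1, 6, 9, 10}  B3 = {1, 9, 10, 11}  B4 = {9, 10, 11, 12}  B5 = {3, 9, 11, 12}  B6 = {2, 3, 11, 12}  B7 = {2, 3, 4, 12}  B8 = {2, 3, 4, 5}  B9 = {2, 4, 5, 8}
Tree: B1–B2, B2–B3, B3–B4, B4–B5, B5–B6, B6–B7, B7–B8, B8–B9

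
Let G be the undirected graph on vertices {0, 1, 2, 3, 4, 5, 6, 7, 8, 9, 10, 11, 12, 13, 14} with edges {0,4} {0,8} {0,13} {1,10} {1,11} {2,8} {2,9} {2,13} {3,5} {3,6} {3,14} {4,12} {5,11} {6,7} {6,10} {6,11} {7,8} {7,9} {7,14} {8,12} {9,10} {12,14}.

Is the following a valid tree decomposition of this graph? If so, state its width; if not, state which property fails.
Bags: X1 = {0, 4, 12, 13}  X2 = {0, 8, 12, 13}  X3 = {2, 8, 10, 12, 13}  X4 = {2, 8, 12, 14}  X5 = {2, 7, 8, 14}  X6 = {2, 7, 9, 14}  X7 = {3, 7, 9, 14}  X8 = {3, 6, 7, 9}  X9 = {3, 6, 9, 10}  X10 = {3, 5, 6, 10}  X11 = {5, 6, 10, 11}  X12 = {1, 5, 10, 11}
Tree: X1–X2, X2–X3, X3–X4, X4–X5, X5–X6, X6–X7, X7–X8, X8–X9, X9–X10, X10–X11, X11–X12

A tree decomposition must satisfy three properties: every vertex lies in some bag; for every edge, both endpoints lie together in some bag; and for every vertex, the bags containing it form a connected subtree. Here bags containing vertex 10 are not connected in the tree, so the decomposition is invalid.

No — bags containing vertex 10 are not connected in the tree.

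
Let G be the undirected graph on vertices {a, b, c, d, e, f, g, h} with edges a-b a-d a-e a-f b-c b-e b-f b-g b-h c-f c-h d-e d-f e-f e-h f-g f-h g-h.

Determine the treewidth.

3

A width-3 tree decomposition is:
Bags: B1 = {b, e, f, h}  B2 = {a, b, e, f}  B3 = {a, d, e, f}  B4 = {b, f, g, h}  B5 = {b, c, f, h}
Tree: B1–B2, B2–B3, B1–B4, B1–B5
Every bag has size at most 4, so the width is 4 − 1 = 3 and tw(G) ≤ 3. On the other hand G contains the 4-clique {a, d, e, f}. A clique must lie in a single bag of any decomposition, so no decomposition can have width below 3. Combining the bounds, tw(G) = 3.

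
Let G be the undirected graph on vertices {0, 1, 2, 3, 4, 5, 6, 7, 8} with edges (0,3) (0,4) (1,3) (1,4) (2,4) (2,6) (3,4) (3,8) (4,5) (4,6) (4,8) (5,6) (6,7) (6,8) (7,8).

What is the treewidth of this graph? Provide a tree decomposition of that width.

Every bag has size at most 3, so the width is 3 − 1 = 2 and tw(G) ≤ 2. Conversely, {2, 4, 6} is a clique of size 3, and the vertices of any clique must share a bag in every tree decomposition; so some bag has ≥ 3 vertices and tw(G) ≥ 2. Therefore the treewidth is 2.

Treewidth 2.
One such decomposition:
Bags: B1 = {4, 6, 8}  B2 = {3, 4, 8}  B3 = {6, 7, 8}  B4 = {0, 3, 4}  B5 = {2, 4, 6}  B6 = {4, 5, 6}  B7 = {1, 3, 4}
Tree: B1–B2, B1–B3, B2–B4, B1–B5, B5–B6, B2–B7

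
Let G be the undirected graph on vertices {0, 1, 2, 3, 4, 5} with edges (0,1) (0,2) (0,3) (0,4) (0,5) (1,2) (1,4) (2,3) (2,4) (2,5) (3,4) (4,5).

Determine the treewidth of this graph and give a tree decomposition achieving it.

Treewidth 3.
One such decomposition:
Bags: B1 = {0, 2, 3, 4}  B2 = {0, 1, 2, 4}  B3 = {0, 2, 4, 5}
Tree: B1–B2, B2–B3

Every bag has size at most 4, so the width is 4 − 1 = 3 and tw(G) ≤ 3. On the other hand G contains the 4-clique {0, 1, 2, 4}. A clique must lie in a single bag of any decomposition, so no decomposition can have width below 3. The upper and lower bounds meet at 3, so that is the treewidth.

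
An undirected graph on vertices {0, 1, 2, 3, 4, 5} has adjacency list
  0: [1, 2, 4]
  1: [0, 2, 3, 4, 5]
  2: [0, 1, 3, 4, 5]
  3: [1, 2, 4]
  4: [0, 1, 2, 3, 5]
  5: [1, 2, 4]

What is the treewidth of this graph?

A width-3 tree decomposition is:
Bags: B1 = {1, 2, 4, 5}  B2 = {1, 2, 3, 4}  B3 = {0, 1, 2, 4}
Tree: B1–B2, B2–B3
Each bag holds 4 vertices, so the decomposition has width 3, which upper-bounds the treewidth. Conversely, {0, 1, 2, 4} is a clique of size 4, and the vertices of any clique must share a bag in every tree decomposition; so some bag has ≥ 4 vertices and tw(G) ≥ 3. Hence tw(G) = 3 exactly.

3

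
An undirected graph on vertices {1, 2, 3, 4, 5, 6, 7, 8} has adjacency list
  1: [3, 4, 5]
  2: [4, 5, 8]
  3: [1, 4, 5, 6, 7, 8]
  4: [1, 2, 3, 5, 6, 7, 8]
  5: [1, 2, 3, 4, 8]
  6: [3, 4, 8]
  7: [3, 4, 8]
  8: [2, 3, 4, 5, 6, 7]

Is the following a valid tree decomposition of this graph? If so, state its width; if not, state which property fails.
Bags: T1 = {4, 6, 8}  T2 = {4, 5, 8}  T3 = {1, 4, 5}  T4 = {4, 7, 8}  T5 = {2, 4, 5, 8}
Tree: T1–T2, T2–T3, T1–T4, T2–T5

No — vertex 3 appears in no bag.

A tree decomposition must satisfy three properties: every vertex lies in some bag; for every edge, both endpoints lie together in some bag; and for every vertex, the bags containing it form a connected subtree. Here vertex 3 appears in no bag, so the decomposition is invalid.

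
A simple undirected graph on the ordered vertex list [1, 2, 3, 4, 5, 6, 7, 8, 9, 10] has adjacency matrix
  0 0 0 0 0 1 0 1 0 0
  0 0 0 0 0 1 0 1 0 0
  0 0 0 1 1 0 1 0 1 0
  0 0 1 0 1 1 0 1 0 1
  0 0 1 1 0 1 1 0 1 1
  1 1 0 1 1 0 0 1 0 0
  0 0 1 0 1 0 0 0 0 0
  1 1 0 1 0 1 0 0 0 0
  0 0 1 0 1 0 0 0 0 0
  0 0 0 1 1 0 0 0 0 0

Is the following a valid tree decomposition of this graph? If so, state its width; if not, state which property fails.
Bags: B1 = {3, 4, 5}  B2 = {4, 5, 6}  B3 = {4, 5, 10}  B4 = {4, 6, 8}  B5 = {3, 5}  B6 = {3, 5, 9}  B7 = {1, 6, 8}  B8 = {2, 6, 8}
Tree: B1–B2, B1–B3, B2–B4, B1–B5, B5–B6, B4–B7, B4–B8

A tree decomposition must satisfy three properties: every vertex lies in some bag; for every edge, both endpoints lie together in some bag; and for every vertex, the bags containing it form a connected subtree. Here vertex 7 appears in no bag, so the decomposition is invalid.

No — vertex 7 appears in no bag.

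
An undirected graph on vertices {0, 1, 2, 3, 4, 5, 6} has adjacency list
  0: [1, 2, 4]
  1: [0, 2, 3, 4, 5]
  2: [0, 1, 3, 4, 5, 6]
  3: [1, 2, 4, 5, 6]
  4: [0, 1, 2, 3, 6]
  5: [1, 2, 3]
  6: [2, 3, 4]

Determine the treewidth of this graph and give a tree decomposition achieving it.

Treewidth 3.
One optimal decomposition is:
Bags: B1 = {1, 2, 3, 4}  B2 = {0, 1, 2, 4}  B3 = {1, 2, 3, 5}  B4 = {2, 3, 4, 6}
Tree: B1–B2, B1–B3, B1–B4

The largest bag has 4 vertices, giving width 3; this decomposition certifies tw(G) ≤ 3. For the lower bound, the 4 vertices {0, 1, 2, 4} are pairwise adjacent, and any tree decomposition puts a clique entirely inside one bag — forcing width ≥ 3. Therefore the treewidth is 3.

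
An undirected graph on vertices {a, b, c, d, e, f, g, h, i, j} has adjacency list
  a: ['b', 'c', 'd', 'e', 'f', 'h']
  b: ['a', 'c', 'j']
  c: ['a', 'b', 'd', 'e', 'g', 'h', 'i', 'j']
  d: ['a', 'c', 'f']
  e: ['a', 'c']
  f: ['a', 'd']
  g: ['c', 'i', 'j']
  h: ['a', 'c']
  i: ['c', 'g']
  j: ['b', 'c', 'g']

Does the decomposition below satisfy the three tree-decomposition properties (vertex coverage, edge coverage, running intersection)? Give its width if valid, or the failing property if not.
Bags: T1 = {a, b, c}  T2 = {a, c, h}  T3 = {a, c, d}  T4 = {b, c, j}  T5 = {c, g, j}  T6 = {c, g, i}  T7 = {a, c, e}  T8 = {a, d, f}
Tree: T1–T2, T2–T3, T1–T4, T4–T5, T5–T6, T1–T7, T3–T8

Vertex coverage: the bags together contain {a, b, c, d, e, f, g, h, i, j}, the full vertex set. Edge coverage: each edge of G has both endpoints in at least one bag. Running intersection: for every vertex, the bags containing it form a connected subtree. All three properties hold, so this is a valid tree decomposition of width max|bag| − 1 = 2, and hence tw(G) ≤ 2.

Yes; width 2.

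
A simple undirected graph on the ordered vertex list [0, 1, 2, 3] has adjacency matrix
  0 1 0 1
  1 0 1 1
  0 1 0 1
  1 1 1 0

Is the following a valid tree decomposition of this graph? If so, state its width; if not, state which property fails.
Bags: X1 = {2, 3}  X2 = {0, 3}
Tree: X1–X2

No — vertex 1 appears in no bag.

A tree decomposition must satisfy three properties: every vertex lies in some bag; for every edge, both endpoints lie together in some bag; and for every vertex, the bags containing it form a connected subtree. Here vertex 1 appears in no bag, so the decomposition is invalid.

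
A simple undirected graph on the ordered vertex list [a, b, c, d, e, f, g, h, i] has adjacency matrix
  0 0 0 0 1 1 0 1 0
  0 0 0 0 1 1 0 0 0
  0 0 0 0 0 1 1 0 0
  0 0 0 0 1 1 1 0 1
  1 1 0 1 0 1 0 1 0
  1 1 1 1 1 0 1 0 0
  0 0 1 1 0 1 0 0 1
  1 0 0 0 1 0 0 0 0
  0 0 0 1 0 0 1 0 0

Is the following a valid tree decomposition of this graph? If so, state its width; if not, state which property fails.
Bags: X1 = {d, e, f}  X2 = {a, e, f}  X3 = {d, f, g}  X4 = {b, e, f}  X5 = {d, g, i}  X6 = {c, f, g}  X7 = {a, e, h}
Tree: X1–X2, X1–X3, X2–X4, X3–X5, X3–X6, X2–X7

Every vertex of G appears in some bag (union = {a, b, c, d, e, f, g, h, i}); every edge is covered by a bag; and for each vertex v the set of bags containing v is connected in the bag tree. The decomposition is therefore valid. The largest bag has 3 vertices, so the width is 2.

Yes; width 2.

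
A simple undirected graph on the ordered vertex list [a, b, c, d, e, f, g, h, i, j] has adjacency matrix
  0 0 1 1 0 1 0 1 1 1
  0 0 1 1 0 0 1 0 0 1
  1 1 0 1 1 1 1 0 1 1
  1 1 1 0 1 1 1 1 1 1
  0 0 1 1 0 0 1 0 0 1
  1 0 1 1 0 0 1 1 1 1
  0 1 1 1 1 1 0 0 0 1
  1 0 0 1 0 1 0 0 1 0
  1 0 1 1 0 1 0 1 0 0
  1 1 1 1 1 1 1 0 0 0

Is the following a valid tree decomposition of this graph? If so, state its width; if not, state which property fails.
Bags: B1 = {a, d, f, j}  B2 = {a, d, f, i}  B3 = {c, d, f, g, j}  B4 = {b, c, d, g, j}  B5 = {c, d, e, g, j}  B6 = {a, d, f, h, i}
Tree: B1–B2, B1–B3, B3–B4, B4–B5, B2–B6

A tree decomposition must satisfy three properties: every vertex lies in some bag; for every edge, both endpoints lie together in some bag; and for every vertex, the bags containing it form a connected subtree. Here edge (c,a) lies in no bag, so the decomposition is invalid.

No — edge (c,a) lies in no bag.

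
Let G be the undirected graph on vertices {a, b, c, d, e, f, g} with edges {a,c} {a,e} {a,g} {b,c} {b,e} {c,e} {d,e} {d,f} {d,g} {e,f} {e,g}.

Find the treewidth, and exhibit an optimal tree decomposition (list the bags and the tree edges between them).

Every bag has size at most 3, so the width is 3 − 1 = 2 and tw(G) ≤ 2. Conversely, {d, e, g} is a clique of size 3, and the vertices of any clique must share a bag in every tree decomposition; so some bag has ≥ 3 vertices and tw(G) ≥ 2. Combining the bounds, tw(G) = 2.

Treewidth 2.
One optimal decomposition is:
Bags: B1 = {b, c, e}  B2 = {a, c, e}  B3 = {a, e, g}  B4 = {d, e, g}  B5 = {d, e, f}
Tree: B1–B2, B2–B3, B3–B4, B4–B5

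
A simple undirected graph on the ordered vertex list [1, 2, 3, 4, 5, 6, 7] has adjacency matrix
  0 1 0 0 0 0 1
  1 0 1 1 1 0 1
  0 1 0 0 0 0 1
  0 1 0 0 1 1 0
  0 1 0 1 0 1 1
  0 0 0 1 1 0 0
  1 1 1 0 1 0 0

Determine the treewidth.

A width-2 tree decomposition is:
Bags: B1 = {2, 3, 7}  B2 = {1, 2, 7}  B3 = {2, 5, 7}  B4 = {2, 4, 5}  B5 = {4, 5, 6}
Tree: B1–B2, B2–B3, B3–B4, B4–B5
Each bag holds 3 vertices, so the decomposition has width 2, which upper-bounds the treewidth. Conversely, {2, 4, 5} is a clique of size 3, and the vertices of any clique must share a bag in every tree decomposition; so some bag has ≥ 3 vertices and tw(G) ≥ 2. Combining the bounds, tw(G) = 2.

2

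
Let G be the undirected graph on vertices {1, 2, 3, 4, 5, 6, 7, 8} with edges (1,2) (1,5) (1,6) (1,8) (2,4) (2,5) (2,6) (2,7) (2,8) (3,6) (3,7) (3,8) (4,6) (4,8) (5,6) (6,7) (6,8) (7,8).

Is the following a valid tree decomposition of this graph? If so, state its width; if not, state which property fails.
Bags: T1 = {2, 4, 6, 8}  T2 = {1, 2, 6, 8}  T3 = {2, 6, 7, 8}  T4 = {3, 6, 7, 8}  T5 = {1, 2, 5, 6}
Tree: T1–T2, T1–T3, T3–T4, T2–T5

Every vertex of G appears in some bag (union = {1, 2, 3, 4, 5, 6, 7, 8}); every edge is covered by a bag; and for each vertex v the set of bags containing v is connected in the bag tree. The decomposition is therefore valid. The largest bag has 4 vertices, so the width is 3.

Yes; width 3.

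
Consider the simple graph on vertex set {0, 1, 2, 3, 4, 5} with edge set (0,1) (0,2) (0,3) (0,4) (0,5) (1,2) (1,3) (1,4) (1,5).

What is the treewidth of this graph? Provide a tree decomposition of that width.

Treewidth 2.
One optimal decomposition is:
Bags: B1 = {0, 1, 3}  B2 = {0, 1, 5}  B3 = {0, 1, 2}  B4 = {0, 1, 4}
Tree: B1–B2, B2–B3, B1–B4

Each bag holds 3 vertices, so the decomposition has width 2, which upper-bounds the treewidth. For the lower bound, the 3 vertices {0, 1, 2} are pairwise adjacent, and any tree decomposition puts a clique entirely inside one bag — forcing width ≥ 2. Combining the bounds, tw(G) = 2.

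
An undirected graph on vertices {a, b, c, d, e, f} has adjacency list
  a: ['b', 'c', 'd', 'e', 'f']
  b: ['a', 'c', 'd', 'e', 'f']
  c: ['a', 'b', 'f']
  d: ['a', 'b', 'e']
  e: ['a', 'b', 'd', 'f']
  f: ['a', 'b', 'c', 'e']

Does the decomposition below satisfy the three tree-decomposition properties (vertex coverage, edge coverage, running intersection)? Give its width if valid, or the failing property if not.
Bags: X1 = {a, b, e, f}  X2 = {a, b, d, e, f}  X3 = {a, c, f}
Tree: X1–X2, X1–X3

A tree decomposition must satisfy three properties: every vertex lies in some bag; for every edge, both endpoints lie together in some bag; and for every vertex, the bags containing it form a connected subtree. Here edge (b,c) lies in no bag, so the decomposition is invalid.

No — edge (b,c) lies in no bag.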